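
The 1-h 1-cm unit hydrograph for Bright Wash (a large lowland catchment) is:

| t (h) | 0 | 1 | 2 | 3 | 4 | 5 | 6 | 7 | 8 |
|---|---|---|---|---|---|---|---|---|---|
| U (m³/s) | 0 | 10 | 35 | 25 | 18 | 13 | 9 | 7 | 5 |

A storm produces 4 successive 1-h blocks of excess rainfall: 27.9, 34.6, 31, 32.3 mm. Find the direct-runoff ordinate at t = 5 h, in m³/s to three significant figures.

By discrete convolution, Q_j = Σ (P_i / 10 mm) · U_{j−i}.
At t = 5 h (j=5): Q = (27.9/10)·13 + (34.6/10)·18 + (31/10)·25 + (32.3/10)·35 = 289 m³/s.

Q ≈ 289 m³/s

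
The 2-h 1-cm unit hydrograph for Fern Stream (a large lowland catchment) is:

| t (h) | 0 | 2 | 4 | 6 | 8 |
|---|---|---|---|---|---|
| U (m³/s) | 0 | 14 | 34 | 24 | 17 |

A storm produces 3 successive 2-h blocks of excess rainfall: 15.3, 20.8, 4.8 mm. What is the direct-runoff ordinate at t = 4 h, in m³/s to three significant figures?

By discrete convolution, Q_j = Σ (P_i / 10 mm) · U_{j−i}.
At t = 4 h (j=2): Q = (15.3/10)·34 + (20.8/10)·14 + (4.8/10)·0 = 81.1 m³/s.

Q ≈ 81.1 m³/s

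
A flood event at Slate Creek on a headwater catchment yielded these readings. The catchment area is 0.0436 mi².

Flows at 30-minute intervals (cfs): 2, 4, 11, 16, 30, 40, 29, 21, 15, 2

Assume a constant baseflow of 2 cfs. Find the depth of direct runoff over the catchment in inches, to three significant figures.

d ≈ 2.67 in

Direct runoff: 0.0, 2.0, 9.0, 14.0, 28.0, 38.0, 27.0, 19.0, 13.0, 0.0 cfs; ΣQ_DR = 150.0 cfs.
V = ΣQ_DR · Δt = 150.0 × 1800 s = 2.700 × 10^5 ft³.
Over A = 0.0436 mi², depth = V / A = 2.67 in.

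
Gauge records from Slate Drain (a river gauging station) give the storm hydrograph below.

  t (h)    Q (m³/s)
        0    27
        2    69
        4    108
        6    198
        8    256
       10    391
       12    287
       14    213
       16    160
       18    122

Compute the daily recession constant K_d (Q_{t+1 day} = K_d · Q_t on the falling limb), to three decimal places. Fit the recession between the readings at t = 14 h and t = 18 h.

Between t = 14 h and t = 18 h the flow falls from 213 to 122 m³/s over 2×2 h = 4 h.
Per-interval ratio K = (122/213)^(1/2) = 0.7568; K_d = K^(24/2) = 0.035.

K_d ≈ 0.035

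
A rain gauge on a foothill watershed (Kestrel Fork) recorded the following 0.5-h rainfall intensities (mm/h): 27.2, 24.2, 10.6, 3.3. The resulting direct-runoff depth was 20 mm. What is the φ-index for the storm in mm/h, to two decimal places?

Only the 3 blocks with intensity above φ contribute runoff: 27.2, 24.2, 10.6 mm/h.
Σ(I−φ)·Δt = d  ⇒  (27.2+24.2+10.6 − 3φ)·0.5 = 20
φ = (62.00 − 20/0.5) / 3 = 7.33 mm/h.

φ ≈ 7.33 mm/h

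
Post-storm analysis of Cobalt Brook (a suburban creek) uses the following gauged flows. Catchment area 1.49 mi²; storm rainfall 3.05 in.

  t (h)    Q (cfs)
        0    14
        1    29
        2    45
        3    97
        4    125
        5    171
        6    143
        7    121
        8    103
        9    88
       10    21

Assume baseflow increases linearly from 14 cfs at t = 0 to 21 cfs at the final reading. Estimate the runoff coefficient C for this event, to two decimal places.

ΣQ_DR = 764.5 cfs; V = ΣQ_DR·Δt = 2.752 × 10^6 ft³.
Runoff depth d = V / A = 0.7951 in.
C = d / P = 0.7951 / 3.05 = 0.26.

C ≈ 0.26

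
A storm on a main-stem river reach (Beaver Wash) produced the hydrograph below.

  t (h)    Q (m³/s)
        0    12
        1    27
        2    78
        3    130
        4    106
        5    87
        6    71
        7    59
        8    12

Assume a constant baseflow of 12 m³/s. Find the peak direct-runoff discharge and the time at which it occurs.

Q_p = 118.0 m³/s at t = 3 h

Subtracting baseflow gives direct-runoff ordinates: 0.0, 15.0, 66.0, 118.0, 94.0, 75.0, 59.0, 47.0, 0.0 m³/s.
The maximum is 118.0 m³/s, occurring at the reading for t = 3 h.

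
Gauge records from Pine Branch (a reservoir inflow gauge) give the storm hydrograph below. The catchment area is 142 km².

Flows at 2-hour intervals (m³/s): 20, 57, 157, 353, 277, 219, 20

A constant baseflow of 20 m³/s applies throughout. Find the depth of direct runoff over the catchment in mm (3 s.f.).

Direct runoff: 0.0, 37.0, 137.0, 333.0, 257.0, 199.0, 0.0 m³/s; ΣQ_DR = 963.0 m³/s.
V = ΣQ_DR · Δt = 963.0 × 7200 s = 6.934 × 10^6 m³.
Over A = 142 km², depth = V / A = 48.8 mm.

d ≈ 48.8 mm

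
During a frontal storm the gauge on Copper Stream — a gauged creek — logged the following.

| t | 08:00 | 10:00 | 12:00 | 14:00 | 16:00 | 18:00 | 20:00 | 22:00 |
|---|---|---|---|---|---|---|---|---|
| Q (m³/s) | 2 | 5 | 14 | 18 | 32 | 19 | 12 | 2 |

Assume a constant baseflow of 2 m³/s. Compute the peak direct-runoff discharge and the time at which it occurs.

Q_p = 30.0 m³/s at t = 16:00

Subtracting baseflow gives direct-runoff ordinates: 0.0, 3.0, 12.0, 16.0, 30.0, 17.0, 10.0, 0.0 m³/s.
The maximum is 30.0 m³/s, occurring at the reading for t = 16:00.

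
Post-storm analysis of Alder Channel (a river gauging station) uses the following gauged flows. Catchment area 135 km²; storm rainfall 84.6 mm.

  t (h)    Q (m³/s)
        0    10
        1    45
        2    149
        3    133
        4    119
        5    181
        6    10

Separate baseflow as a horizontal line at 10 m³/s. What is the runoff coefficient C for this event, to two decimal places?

ΣQ_DR = 577.0 m³/s; V = ΣQ_DR·Δt = 2.077 × 10^6 m³.
Runoff depth d = V / A = 15.39 mm.
C = d / P = 15.39 / 84.6 = 0.18.

C ≈ 0.18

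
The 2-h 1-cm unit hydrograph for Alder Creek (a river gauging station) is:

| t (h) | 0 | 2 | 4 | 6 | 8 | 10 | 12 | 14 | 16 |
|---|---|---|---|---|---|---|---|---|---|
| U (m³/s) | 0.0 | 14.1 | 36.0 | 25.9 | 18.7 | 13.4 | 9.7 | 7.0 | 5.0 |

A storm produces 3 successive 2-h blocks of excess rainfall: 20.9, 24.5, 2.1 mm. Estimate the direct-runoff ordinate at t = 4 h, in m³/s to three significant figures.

Q ≈ 110 m³/s

By discrete convolution, Q_j = Σ (P_i / 10 mm) · U_{j−i}.
At t = 4 h (j=2): Q = (20.9/10)·36.0 + (24.5/10)·14.1 + (2.1/10)·0.0 = 110 m³/s.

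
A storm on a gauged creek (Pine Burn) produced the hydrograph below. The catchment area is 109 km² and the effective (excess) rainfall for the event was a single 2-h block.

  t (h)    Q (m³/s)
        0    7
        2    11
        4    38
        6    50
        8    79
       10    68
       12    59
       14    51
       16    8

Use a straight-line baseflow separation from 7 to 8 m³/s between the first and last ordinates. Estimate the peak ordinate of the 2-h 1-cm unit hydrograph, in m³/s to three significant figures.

Direct runoff: 0.00, 3.88, 30.75, 42.62, 71.50, 60.38, 51.25, 43.12, 0.00 m³/s; ΣQ_DR = 303.5 m³/s, peak = 71.50 m³/s.
Runoff depth d = ΣQ_DR·Δt / A = 303.5 × 7200 / (109 km²) = 20.05 mm.
The 1-cm UH is the DRH scaled by (10 mm)/d, so U_p = 71.50 × 10/20.05 = 35.7 m³/s.

U_p ≈ 35.7 m³/s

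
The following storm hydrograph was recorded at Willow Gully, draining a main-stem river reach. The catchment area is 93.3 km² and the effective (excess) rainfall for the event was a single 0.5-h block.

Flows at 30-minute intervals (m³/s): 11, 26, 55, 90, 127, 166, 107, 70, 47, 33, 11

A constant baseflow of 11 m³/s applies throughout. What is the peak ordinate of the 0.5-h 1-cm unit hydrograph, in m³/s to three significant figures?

Direct runoff: 0.0, 15.0, 44.0, 79.0, 116.0, 155.0, 96.0, 59.0, 36.0, 22.0, 0.0 m³/s; ΣQ_DR = 622.0 m³/s, peak = 155.0 m³/s.
Runoff depth d = ΣQ_DR·Δt / A = 622.0 × 1800 / (93.3 km²) = 12.00 mm.
The 1-cm UH is the DRH scaled by (10 mm)/d, so U_p = 155.0 × 10/12.00 = 129 m³/s.

U_p ≈ 129 m³/s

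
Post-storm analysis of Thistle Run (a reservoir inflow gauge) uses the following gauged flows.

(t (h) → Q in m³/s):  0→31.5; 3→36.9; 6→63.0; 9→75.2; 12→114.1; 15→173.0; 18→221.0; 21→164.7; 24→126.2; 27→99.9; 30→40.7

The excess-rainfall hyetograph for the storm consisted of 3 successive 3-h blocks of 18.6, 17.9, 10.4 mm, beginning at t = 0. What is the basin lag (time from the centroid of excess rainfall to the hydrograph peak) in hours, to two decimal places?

Centroid of excess rainfall: t_c = Σ P_i·t̄_i / ΣP_i = 3.9755 h (block centres at 1.5, 4.5, 7.5 h).
Hydrograph peak occurs at t = 18 h, so basin lag t_L = 18 − 3.9755 = 14.02 h.

t_L ≈ 14.02 h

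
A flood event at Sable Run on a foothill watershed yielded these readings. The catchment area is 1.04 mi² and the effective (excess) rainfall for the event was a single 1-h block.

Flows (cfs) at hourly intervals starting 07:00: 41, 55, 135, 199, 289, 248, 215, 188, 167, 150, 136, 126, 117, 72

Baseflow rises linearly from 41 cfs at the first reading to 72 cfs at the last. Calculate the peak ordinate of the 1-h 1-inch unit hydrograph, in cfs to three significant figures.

Direct runoff: 0.00, 11.62, 89.23, 150.85, 238.46, 195.08, 159.69, 130.31, 106.92, 87.54, 71.15, 58.77, 47.38, 0.00 cfs; ΣQ_DR = 1347 cfs, peak = 238.46 cfs.
Runoff depth d = ΣQ_DR·Δt / A = 1347 × 3600 / (1.04 mi²) = 2.007 in.
The 1-inch UH is the DRH scaled by (1 in)/d, so U_p = 238.46 × 1/2.007 = 119 cfs.

U_p ≈ 119 cfs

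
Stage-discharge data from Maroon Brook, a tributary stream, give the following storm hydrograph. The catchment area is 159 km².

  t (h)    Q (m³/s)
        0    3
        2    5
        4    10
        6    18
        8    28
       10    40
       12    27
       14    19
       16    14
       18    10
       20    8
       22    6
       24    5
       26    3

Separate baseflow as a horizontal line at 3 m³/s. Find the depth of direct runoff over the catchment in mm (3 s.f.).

Direct runoff: 0.0, 2.0, 7.0, 15.0, 25.0, 37.0, 24.0, 16.0, 11.0, 7.0, 5.0, 3.0, 2.0, 0.0 m³/s; ΣQ_DR = 154.0 m³/s.
V = ΣQ_DR · Δt = 154.0 × 7200 s = 1.109 × 10^6 m³.
Over A = 159 km², depth = V / A = 6.97 mm.

d ≈ 6.97 mm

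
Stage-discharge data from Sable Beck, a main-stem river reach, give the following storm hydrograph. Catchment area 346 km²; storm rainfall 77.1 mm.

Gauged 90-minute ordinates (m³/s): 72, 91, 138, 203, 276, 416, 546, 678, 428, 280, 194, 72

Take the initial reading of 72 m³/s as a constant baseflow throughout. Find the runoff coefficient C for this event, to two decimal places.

ΣQ_DR = 2530 m³/s; V = ΣQ_DR·Δt = 1.366 × 10^7 m³.
Runoff depth d = V / A = 39.49 mm.
C = d / P = 39.49 / 77.1 = 0.51.

C ≈ 0.51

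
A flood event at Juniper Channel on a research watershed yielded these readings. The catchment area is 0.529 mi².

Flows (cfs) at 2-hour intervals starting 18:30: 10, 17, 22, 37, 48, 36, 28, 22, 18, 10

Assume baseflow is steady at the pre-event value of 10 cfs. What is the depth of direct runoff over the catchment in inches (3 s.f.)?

d ≈ 0.867 in

Direct runoff: 0.0, 7.0, 12.0, 27.0, 38.0, 26.0, 18.0, 12.0, 8.0, 0.0 cfs; ΣQ_DR = 148.0 cfs.
V = ΣQ_DR · Δt = 148.0 × 7200 s = 1.066 × 10^6 ft³.
Over A = 0.529 mi², depth = V / A = 0.867 in.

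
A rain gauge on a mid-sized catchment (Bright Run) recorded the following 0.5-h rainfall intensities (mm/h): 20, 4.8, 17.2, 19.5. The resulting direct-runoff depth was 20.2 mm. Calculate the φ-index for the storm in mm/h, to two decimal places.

φ ≈ 5.43 mm/h

Only the 3 blocks with intensity above φ contribute runoff: 20, 17.2, 19.5 mm/h.
Σ(I−φ)·Δt = d  ⇒  (20+17.2+19.5 − 3φ)·0.5 = 20.2
φ = (56.70 − 20.2/0.5) / 3 = 5.43 mm/h.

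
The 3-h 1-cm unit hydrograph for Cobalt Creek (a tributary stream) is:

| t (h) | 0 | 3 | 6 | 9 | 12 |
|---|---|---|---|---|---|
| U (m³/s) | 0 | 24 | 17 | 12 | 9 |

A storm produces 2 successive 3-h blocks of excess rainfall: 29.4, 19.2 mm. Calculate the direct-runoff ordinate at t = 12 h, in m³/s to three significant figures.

By discrete convolution, Q_j = Σ (P_i / 10 mm) · U_{j−i}.
At t = 12 h (j=4): Q = (29.4/10)·9 + (19.2/10)·12 = 49.5 m³/s.

Q ≈ 49.5 m³/s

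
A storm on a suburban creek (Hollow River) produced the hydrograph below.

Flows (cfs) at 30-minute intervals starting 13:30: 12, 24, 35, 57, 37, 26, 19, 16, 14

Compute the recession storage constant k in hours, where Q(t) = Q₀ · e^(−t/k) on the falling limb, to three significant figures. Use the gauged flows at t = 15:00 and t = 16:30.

On the falling limb, Q drops from 57 to 19 cfs between t = 15:00 and t = 16:30 (Δt = 1.5 h).
k = −Δt / ln(Q₂/Q₁) = −1.5 / ln(19/57) = 1.37 h.

k ≈ 1.37 h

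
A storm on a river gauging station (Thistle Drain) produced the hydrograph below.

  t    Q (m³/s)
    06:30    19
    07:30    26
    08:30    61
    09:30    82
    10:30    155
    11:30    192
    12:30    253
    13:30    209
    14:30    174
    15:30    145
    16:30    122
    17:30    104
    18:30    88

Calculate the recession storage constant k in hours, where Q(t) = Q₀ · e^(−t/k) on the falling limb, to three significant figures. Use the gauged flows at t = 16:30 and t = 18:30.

k ≈ 6.12 h

On the falling limb, Q drops from 122 to 88 m³/s between t = 16:30 and t = 18:30 (Δt = 2 h).
k = −Δt / ln(Q₂/Q₁) = −2 / ln(88/122) = 6.12 h.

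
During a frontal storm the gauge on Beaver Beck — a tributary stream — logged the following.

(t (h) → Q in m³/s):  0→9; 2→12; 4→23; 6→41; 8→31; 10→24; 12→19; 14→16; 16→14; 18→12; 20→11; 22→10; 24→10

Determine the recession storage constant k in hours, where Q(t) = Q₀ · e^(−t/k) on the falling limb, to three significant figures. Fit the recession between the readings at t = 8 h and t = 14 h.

k ≈ 9.07 h

On the falling limb, Q drops from 31 to 16 m³/s between t = 8 h and t = 14 h (Δt = 6 h).
k = −Δt / ln(Q₂/Q₁) = −6 / ln(16/31) = 9.07 h.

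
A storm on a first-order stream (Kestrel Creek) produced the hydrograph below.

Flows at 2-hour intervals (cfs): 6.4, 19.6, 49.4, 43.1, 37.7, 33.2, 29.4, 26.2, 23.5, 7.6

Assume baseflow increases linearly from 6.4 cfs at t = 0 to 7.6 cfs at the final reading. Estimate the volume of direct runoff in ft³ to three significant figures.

Direct-runoff ordinates (Q − Q_b): 0.00, 13.07, 42.73, 36.30, 30.77, 26.13, 22.20, 18.87, 16.03, 0.00 cfs.
ΣQ_DR = 206.1 cfs.
With Δt = 2 h = 7200 s, V = ΣQ_DR · Δt = 206.1 × 7200 = 1.48 × 10^6 ft³.

V ≈ 1.48 × 10^6 ft³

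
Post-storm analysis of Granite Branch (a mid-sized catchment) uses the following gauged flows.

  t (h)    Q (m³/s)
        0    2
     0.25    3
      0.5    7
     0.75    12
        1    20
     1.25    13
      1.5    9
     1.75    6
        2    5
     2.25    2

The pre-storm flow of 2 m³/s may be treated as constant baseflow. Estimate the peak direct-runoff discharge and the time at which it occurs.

Subtracting baseflow gives direct-runoff ordinates: 0.0, 1.0, 5.0, 10.0, 18.0, 11.0, 7.0, 4.0, 3.0, 0.0 m³/s.
The maximum is 18.0 m³/s, occurring at the reading for t = 1 h.

Q_p = 18.0 m³/s at t = 1 h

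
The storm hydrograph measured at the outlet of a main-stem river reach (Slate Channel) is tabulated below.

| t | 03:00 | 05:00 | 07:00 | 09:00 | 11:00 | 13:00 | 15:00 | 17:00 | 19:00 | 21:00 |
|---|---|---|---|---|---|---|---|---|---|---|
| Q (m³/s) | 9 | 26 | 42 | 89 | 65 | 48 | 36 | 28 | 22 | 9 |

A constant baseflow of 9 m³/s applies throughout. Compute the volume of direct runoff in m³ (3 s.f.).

Direct-runoff ordinates (Q − Q_b): 0.0, 17.0, 33.0, 80.0, 56.0, 39.0, 27.0, 19.0, 13.0, 0.0 m³/s.
ΣQ_DR = 284.0 m³/s.
With Δt = 2 h = 7200 s, V = ΣQ_DR · Δt = 284.0 × 7200 = 2.04 × 10^6 m³.

V ≈ 2.04 × 10^6 m³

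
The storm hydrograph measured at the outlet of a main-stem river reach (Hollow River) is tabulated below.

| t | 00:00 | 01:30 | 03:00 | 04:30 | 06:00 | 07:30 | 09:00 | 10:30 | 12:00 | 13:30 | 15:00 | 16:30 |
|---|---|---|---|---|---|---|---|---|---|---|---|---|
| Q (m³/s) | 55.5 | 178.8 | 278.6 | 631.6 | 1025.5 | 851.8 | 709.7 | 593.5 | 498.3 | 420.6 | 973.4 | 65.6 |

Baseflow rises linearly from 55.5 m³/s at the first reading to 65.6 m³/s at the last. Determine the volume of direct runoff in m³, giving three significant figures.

Direct-runoff ordinates (Q − Q_b): 0.00, 122.38, 221.26, 573.35, 966.33, 791.71, 648.69, 531.57, 435.45, 356.84, 908.72, 0.00 m³/s.
ΣQ_DR = 5556 m³/s.
With Δt = 1.5 h = 5400 s, V = ΣQ_DR · Δt = 5556 × 5400 = 3.00 × 10^7 m³.

V ≈ 3.00 × 10^7 m³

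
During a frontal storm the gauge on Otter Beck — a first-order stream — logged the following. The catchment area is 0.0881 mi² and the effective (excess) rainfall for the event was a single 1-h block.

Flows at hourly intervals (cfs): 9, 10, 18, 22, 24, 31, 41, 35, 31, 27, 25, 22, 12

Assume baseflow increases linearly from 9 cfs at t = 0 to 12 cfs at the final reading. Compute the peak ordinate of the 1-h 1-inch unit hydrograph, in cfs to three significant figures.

U_p ≈ 10.2 cfs

Direct runoff: 0.00, 0.75, 8.50, 12.25, 14.00, 20.75, 30.50, 24.25, 20.00, 15.75, 13.50, 10.25, 0.00 cfs; ΣQ_DR = 170.5 cfs, peak = 30.50 cfs.
Runoff depth d = ΣQ_DR·Δt / A = 170.5 × 3600 / (0.0881 mi²) = 2.999 in.
The 1-inch UH is the DRH scaled by (1 in)/d, so U_p = 30.50 × 1/2.999 = 10.2 cfs.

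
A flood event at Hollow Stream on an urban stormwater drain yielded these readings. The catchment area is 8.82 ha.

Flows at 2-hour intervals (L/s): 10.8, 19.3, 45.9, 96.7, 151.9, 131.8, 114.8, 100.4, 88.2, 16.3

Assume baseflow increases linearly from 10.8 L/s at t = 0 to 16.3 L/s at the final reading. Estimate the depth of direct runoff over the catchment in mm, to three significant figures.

Direct runoff: 0.00, 7.89, 33.88, 84.07, 138.66, 117.94, 100.33, 85.32, 72.51, 0.00 L/s; ΣQ_DR = 640.6 L/s.
V = ΣQ_DR · Δt = 640.6 × 7200 s = 4.612 × 10^6 L.
Over A = 8.82 ha, depth = V / A = 52.3 mm.

d ≈ 52.3 mm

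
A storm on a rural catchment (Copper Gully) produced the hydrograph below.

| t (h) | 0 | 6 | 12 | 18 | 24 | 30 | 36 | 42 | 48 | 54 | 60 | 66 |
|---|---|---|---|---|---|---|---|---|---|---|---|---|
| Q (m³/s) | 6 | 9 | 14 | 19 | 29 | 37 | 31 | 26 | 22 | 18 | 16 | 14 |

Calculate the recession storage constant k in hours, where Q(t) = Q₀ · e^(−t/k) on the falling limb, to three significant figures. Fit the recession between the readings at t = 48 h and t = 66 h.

On the falling limb, Q drops from 22 to 14 m³/s between t = 48 h and t = 66 h (Δt = 18 h).
k = −Δt / ln(Q₂/Q₁) = −18 / ln(14/22) = 39.8 h.

k ≈ 39.8 h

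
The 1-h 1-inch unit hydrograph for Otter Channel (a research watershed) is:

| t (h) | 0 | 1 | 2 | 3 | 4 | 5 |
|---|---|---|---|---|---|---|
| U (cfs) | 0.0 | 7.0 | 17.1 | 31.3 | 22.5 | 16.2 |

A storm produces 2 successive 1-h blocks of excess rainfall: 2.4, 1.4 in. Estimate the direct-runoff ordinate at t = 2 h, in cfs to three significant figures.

By discrete convolution, Q_j = Σ (P_i / 1 in) · U_{j−i}.
At t = 2 h (j=2): Q = (2.4/1)·17.1 + (1.4/1)·7.0 = 50.8 cfs.

Q ≈ 50.8 cfs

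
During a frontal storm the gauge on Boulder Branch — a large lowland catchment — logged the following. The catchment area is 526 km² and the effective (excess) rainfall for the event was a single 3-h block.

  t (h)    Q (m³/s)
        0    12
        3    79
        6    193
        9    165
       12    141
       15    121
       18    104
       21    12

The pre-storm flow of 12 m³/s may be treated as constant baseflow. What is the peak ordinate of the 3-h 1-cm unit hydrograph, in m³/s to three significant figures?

Direct runoff: 0.0, 67.0, 181.0, 153.0, 129.0, 109.0, 92.0, 0.0 m³/s; ΣQ_DR = 731.0 m³/s, peak = 181.0 m³/s.
Runoff depth d = ΣQ_DR·Δt / A = 731.0 × 10800 / (526 km²) = 15.01 mm.
The 1-cm UH is the DRH scaled by (10 mm)/d, so U_p = 181.0 × 10/15.01 = 121 m³/s.

U_p ≈ 121 m³/s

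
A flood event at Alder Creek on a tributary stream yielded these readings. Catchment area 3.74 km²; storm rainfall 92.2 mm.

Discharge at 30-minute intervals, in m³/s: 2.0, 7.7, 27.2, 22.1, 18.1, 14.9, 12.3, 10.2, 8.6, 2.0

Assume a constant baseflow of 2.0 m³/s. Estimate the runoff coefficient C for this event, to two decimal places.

ΣQ_DR = 105.1 m³/s; V = ΣQ_DR·Δt = 1.892 × 10^5 m³.
Runoff depth d = V / A = 50.58 mm.
C = d / P = 50.58 / 92.2 = 0.55.

C ≈ 0.55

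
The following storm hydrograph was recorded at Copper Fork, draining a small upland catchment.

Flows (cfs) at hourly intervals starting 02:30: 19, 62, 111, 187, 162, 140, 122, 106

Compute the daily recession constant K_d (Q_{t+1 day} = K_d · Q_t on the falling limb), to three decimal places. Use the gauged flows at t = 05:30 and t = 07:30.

Between t = 05:30 and t = 07:30 the flow falls from 187 to 140 cfs over 2×1 h = 2 h.
Per-interval ratio K = (140/187)^(1/2) = 0.8653; K_d = K^(24/1) = 0.031.

K_d ≈ 0.031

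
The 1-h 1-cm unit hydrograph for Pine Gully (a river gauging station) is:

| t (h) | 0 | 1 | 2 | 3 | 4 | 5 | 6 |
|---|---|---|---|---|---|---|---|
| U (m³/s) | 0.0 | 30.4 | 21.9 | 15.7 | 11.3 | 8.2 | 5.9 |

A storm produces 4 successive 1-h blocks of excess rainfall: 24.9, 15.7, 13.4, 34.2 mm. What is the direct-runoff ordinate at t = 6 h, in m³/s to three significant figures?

By discrete convolution, Q_j = Σ (P_i / 10 mm) · U_{j−i}.
At t = 6 h (j=6): Q = (24.9/10)·5.9 + (15.7/10)·8.2 + (13.4/10)·11.3 + (34.2/10)·15.7 = 96.4 m³/s.

Q ≈ 96.4 m³/s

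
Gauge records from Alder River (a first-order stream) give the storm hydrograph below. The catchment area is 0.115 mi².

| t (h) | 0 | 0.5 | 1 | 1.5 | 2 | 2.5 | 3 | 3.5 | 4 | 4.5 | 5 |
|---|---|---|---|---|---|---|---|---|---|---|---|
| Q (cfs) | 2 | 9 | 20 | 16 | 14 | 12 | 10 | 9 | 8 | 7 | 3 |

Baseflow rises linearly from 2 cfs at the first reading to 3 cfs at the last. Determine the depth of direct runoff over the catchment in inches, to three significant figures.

Direct runoff: 0.00, 6.90, 17.80, 13.70, 11.60, 9.50, 7.40, 6.30, 5.20, 4.10, 0.00 cfs; ΣQ_DR = 82.50 cfs.
V = ΣQ_DR · Δt = 82.50 × 1800 s = 1.485 × 10^5 ft³.
Over A = 0.115 mi², depth = V / A = 0.556 in.

d ≈ 0.556 in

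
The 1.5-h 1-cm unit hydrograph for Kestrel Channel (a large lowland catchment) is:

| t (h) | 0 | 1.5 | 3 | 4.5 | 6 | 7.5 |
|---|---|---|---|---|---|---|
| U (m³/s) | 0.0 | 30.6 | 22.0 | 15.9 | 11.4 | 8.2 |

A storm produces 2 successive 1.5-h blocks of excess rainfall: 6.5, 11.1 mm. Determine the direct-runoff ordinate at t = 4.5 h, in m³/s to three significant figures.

By discrete convolution, Q_j = Σ (P_i / 10 mm) · U_{j−i}.
At t = 4.5 h (j=3): Q = (6.5/10)·15.9 + (11.1/10)·22.0 = 34.8 m³/s.

Q ≈ 34.8 m³/s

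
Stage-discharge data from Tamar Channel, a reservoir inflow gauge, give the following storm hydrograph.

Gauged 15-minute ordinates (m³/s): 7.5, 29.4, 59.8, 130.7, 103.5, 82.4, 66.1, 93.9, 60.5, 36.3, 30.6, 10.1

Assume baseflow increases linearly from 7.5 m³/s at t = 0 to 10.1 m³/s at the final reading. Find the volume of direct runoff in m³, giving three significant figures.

V ≈ 5.45 × 10^5 m³

Direct-runoff ordinates (Q − Q_b): 0.00, 21.66, 51.83, 122.49, 95.05, 73.72, 57.18, 84.75, 51.11, 26.67, 20.74, 0.00 m³/s.
ΣQ_DR = 605.2 m³/s.
With Δt = 0.25 h = 900 s, V = ΣQ_DR · Δt = 605.2 × 900 = 5.45 × 10^5 m³.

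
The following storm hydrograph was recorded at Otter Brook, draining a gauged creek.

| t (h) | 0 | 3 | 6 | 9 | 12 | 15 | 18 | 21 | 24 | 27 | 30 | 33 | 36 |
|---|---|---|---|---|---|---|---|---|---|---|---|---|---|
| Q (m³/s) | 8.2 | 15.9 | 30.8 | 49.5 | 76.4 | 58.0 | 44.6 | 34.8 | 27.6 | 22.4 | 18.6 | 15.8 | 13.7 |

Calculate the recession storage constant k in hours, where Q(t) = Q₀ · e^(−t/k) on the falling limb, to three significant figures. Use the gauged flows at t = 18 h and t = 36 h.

k ≈ 15.2 h

On the falling limb, Q drops from 44.6 to 13.7 m³/s between t = 18 h and t = 36 h (Δt = 18 h).
k = −Δt / ln(Q₂/Q₁) = −18 / ln(13.7/44.6) = 15.2 h.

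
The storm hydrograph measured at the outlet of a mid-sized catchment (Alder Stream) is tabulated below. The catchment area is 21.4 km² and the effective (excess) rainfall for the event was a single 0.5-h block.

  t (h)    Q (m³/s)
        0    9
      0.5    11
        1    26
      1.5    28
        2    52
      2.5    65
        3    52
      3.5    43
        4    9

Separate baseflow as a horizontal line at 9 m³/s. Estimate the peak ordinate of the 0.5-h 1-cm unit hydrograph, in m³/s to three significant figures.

U_p ≈ 31.1 m³/s

Direct runoff: 0.0, 2.0, 17.0, 19.0, 43.0, 56.0, 43.0, 34.0, 0.0 m³/s; ΣQ_DR = 214.0 m³/s, peak = 56.0 m³/s.
Runoff depth d = ΣQ_DR·Δt / A = 214.0 × 1800 / (21.4 km²) = 18.00 mm.
The 1-cm UH is the DRH scaled by (10 mm)/d, so U_p = 56.0 × 10/18.00 = 31.1 m³/s.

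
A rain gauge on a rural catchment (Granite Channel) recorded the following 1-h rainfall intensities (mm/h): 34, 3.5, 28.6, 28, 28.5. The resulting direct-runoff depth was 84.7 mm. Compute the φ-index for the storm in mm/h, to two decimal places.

Only the 4 blocks with intensity above φ contribute runoff: 34, 28.6, 28, 28.5 mm/h.
Σ(I−φ)·Δt = d  ⇒  (34+28.6+28+28.5 − 4φ)·1 = 84.7
φ = (119.1 − 84.7/1) / 4 = 8.60 mm/h.

φ ≈ 8.60 mm/h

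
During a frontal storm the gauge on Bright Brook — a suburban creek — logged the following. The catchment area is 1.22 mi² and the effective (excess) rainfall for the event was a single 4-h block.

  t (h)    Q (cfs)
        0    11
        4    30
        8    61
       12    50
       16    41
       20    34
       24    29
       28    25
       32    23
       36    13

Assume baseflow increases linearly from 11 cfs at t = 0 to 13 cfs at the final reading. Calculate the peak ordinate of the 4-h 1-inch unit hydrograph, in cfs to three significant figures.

Direct runoff: 0.00, 18.78, 49.56, 38.33, 29.11, 21.89, 16.67, 12.44, 10.22, 0.00 cfs; ΣQ_DR = 197.0 cfs, peak = 49.56 cfs.
Runoff depth d = ΣQ_DR·Δt / A = 197.0 × 14400 / (1.22 mi²) = 1.001 in.
The 1-inch UH is the DRH scaled by (1 in)/d, so U_p = 49.56 × 1/1.001 = 49.5 cfs.

U_p ≈ 49.5 cfs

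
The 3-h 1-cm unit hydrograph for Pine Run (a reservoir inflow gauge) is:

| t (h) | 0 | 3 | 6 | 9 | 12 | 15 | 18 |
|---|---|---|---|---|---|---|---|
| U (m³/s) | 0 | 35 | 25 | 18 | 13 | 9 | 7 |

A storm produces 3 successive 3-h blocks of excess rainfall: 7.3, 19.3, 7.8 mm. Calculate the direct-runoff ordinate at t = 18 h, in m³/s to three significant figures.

By discrete convolution, Q_j = Σ (P_i / 10 mm) · U_{j−i}.
At t = 18 h (j=6): Q = (7.3/10)·7 + (19.3/10)·9 + (7.8/10)·13 = 32.6 m³/s.

Q ≈ 32.6 m³/s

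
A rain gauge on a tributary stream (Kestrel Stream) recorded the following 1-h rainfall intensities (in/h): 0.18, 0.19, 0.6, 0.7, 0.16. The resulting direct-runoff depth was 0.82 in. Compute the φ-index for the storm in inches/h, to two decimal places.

φ ≈ 0.24 in/h

Only the 2 blocks with intensity above φ contribute runoff: 0.6, 0.7 in/h.
Σ(I−φ)·Δt = d  ⇒  (0.6+0.7 − 2φ)·1 = 0.82
φ = (1.300 − 0.82/1) / 2 = 0.24 in/h.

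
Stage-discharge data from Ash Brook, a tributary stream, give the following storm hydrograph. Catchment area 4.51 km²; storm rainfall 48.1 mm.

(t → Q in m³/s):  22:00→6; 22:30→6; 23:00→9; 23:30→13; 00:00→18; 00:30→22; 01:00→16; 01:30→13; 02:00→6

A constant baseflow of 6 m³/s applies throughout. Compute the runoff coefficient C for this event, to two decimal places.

C ≈ 0.46

ΣQ_DR = 55.00 m³/s; V = ΣQ_DR·Δt = 99000 m³.
Runoff depth d = V / A = 21.95 mm.
C = d / P = 21.95 / 48.1 = 0.46.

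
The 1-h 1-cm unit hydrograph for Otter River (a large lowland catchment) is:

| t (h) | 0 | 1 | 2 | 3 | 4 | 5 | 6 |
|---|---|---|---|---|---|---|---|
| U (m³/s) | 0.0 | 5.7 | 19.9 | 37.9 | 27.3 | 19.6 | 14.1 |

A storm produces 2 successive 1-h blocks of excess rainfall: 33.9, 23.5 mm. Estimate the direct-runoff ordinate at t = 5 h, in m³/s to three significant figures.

By discrete convolution, Q_j = Σ (P_i / 10 mm) · U_{j−i}.
At t = 5 h (j=5): Q = (33.9/10)·19.6 + (23.5/10)·27.3 = 131 m³/s.

Q ≈ 131 m³/s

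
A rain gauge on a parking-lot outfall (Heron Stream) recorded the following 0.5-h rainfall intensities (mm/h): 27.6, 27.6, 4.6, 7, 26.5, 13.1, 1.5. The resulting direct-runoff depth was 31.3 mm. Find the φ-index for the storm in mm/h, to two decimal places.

Only the 4 blocks with intensity above φ contribute runoff: 27.6, 27.6, 26.5, 13.1 mm/h.
Σ(I−φ)·Δt = d  ⇒  (27.6+27.6+26.5+13.1 − 4φ)·0.5 = 31.3
φ = (94.80 − 31.3/0.5) / 4 = 8.05 mm/h.

φ ≈ 8.05 mm/h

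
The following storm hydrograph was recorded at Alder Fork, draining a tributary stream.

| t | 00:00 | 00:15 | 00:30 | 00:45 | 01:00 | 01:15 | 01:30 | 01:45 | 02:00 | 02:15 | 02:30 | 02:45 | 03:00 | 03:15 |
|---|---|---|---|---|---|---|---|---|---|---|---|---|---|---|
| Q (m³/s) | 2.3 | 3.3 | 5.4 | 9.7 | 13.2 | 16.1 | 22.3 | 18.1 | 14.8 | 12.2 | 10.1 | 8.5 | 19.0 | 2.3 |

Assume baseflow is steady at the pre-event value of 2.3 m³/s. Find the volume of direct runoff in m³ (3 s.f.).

Direct-runoff ordinates (Q − Q_b): 0.0, 1.0, 3.1, 7.4, 10.9, 13.8, 20.0, 15.8, 12.5, 9.9, 7.8, 6.2, 16.7, 0.0 m³/s.
ΣQ_DR = 125.1 m³/s.
With Δt = 0.25 h = 900 s, V = ΣQ_DR · Δt = 125.1 × 900 = 1.13 × 10^5 m³.

V ≈ 1.13 × 10^5 m³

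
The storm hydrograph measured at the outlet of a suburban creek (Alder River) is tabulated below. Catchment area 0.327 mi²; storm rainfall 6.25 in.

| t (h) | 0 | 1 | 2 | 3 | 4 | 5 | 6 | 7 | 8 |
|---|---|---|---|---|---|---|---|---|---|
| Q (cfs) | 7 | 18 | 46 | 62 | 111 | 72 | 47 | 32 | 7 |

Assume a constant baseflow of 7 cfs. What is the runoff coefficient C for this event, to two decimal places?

ΣQ_DR = 339.0 cfs; V = ΣQ_DR·Δt = 1.220 × 10^6 ft³.
Runoff depth d = V / A = 1.606 in.
C = d / P = 1.606 / 6.25 = 0.26.

C ≈ 0.26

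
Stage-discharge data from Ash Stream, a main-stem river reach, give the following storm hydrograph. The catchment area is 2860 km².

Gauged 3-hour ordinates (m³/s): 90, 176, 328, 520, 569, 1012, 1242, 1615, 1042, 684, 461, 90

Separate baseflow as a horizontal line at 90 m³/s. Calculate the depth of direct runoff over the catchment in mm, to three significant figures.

d ≈ 25.5 mm

Direct runoff: 0.0, 86.0, 238.0, 430.0, 479.0, 922.0, 1152.0, 1525.0, 952.0, 594.0, 371.0, 0.0 m³/s; ΣQ_DR = 6749 m³/s.
V = ΣQ_DR · Δt = 6749 × 10800 s = 7.289 × 10^7 m³.
Over A = 2860 km², depth = V / A = 25.5 mm.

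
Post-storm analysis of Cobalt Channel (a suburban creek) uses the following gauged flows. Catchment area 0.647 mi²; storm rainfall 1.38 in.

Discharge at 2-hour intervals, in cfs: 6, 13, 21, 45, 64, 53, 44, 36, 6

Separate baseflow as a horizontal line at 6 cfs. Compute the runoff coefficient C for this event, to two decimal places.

ΣQ_DR = 234.0 cfs; V = ΣQ_DR·Δt = 1.685 × 10^6 ft³.
Runoff depth d = V / A = 1.121 in.
C = d / P = 1.121 / 1.38 = 0.81.

C ≈ 0.81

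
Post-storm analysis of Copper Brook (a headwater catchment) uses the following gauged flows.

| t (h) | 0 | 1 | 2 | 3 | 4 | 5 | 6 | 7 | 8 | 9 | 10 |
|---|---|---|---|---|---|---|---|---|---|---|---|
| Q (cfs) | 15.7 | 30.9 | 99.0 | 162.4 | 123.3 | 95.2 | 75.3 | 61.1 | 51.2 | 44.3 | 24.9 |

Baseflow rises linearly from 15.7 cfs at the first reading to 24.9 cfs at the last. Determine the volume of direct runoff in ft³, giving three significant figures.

Direct-runoff ordinates (Q − Q_b): 0.00, 14.28, 81.46, 143.94, 103.92, 74.90, 54.08, 38.96, 28.14, 20.32, 0.00 cfs.
ΣQ_DR = 560.0 cfs.
With Δt = 1 h = 3600 s, V = ΣQ_DR · Δt = 560.0 × 3600 = 2.02 × 10^6 ft³.

V ≈ 2.02 × 10^6 ft³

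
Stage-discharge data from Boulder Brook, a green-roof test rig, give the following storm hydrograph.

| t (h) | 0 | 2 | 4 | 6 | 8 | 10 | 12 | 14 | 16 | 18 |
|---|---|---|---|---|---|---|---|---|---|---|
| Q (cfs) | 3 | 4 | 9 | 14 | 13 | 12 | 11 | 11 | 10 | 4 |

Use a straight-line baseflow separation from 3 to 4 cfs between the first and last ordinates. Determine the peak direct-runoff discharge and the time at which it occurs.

Subtracting baseflow gives direct-runoff ordinates: 0.00, 0.89, 5.78, 10.67, 9.56, 8.44, 7.33, 7.22, 6.11, 0.00 cfs.
The maximum is 10.67 cfs, occurring at the reading for t = 6 h.

Q_p = 10.67 cfs at t = 6 h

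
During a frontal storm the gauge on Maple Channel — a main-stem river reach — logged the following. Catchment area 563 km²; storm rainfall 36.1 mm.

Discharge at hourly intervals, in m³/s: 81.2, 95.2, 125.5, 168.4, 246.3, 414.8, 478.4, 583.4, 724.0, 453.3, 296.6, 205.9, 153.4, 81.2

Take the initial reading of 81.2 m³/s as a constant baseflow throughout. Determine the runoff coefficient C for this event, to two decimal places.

C ≈ 0.53

ΣQ_DR = 2971 m³/s; V = ΣQ_DR·Δt = 1.069 × 10^7 m³.
Runoff depth d = V / A = 19.00 mm.
C = d / P = 19.00 / 36.1 = 0.53.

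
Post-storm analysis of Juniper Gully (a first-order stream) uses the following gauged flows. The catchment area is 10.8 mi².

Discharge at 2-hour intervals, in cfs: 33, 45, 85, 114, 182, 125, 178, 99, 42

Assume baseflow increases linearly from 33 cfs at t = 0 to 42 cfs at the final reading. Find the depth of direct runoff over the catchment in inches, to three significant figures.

Direct runoff: 0.00, 10.88, 49.75, 77.62, 144.50, 86.38, 138.25, 58.12, 0.00 cfs; ΣQ_DR = 565.5 cfs.
V = ΣQ_DR · Δt = 565.5 × 7200 s = 4.072 × 10^6 ft³.
Over A = 10.8 mi², depth = V / A = 0.162 in.

d ≈ 0.162 in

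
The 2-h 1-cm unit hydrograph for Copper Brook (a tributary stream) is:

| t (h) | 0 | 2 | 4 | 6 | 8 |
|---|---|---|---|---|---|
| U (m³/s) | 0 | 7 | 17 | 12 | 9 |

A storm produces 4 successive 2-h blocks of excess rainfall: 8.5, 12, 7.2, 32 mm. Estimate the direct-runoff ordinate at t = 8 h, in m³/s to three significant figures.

By discrete convolution, Q_j = Σ (P_i / 10 mm) · U_{j−i}.
At t = 8 h (j=4): Q = (8.5/10)·9 + (12/10)·12 + (7.2/10)·17 + (32/10)·7 = 56.7 m³/s.

Q ≈ 56.7 m³/s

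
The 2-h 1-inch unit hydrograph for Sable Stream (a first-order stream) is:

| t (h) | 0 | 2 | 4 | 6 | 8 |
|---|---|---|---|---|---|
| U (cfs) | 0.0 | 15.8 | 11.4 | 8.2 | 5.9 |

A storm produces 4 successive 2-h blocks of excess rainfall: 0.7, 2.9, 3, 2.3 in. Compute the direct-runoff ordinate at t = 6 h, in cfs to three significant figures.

Q ≈ 86.2 cfs

By discrete convolution, Q_j = Σ (P_i / 1 in) · U_{j−i}.
At t = 6 h (j=3): Q = (0.7/1)·8.2 + (2.9/1)·11.4 + (3/1)·15.8 + (2.3/1)·0.0 = 86.2 cfs.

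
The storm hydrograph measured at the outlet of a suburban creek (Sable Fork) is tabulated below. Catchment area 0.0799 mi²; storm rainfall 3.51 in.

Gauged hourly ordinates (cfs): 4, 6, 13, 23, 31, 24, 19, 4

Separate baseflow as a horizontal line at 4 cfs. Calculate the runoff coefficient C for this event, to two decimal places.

C ≈ 0.51

ΣQ_DR = 92.00 cfs; V = ΣQ_DR·Δt = 3.312 × 10^5 ft³.
Runoff depth d = V / A = 1.784 in.
C = d / P = 1.784 / 3.51 = 0.51.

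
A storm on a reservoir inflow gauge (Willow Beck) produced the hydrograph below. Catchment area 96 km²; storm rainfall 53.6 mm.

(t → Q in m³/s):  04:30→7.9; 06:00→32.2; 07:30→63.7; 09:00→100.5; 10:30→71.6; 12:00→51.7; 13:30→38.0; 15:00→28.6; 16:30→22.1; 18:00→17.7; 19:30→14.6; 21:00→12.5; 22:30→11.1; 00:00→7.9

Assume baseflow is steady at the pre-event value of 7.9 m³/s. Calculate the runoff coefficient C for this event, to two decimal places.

C ≈ 0.39

ΣQ_DR = 369.5 m³/s; V = ΣQ_DR·Δt = 1.995 × 10^6 m³.
Runoff depth d = V / A = 20.78 mm.
C = d / P = 20.78 / 53.6 = 0.39.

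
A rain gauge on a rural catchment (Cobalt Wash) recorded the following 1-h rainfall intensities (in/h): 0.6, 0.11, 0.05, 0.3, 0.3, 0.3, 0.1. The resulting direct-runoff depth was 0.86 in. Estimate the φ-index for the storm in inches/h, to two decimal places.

Only the 4 blocks with intensity above φ contribute runoff: 0.6, 0.3, 0.3, 0.3 in/h.
Σ(I−φ)·Δt = d  ⇒  (0.6+0.3+0.3+0.3 − 4φ)·1 = 0.86
φ = (1.500 − 0.86/1) / 4 = 0.16 in/h.

φ ≈ 0.16 in/h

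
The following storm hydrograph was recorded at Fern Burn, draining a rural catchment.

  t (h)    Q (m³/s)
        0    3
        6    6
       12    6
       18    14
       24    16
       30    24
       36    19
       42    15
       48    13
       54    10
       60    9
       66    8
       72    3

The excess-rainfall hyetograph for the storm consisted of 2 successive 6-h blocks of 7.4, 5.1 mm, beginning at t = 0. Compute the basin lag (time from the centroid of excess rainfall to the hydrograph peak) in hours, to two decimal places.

Centroid of excess rainfall: t_c = Σ P_i·t̄_i / ΣP_i = 5.4480 h (block centres at 3, 9 h).
Hydrograph peak occurs at t = 30 h, so basin lag t_L = 30 − 5.4480 = 24.55 h.

t_L ≈ 24.55 h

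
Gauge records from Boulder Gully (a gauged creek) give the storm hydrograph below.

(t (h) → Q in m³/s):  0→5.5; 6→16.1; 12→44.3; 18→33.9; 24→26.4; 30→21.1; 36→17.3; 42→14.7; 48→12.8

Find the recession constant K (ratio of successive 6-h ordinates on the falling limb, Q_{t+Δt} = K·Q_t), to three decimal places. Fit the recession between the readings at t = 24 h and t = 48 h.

Using the recession-limb readings at t = 24 h and t = 48 h: Q falls from 26.4 to 12.8 m³/s over 4 intervals.
K = (Q₂/Q₁)^(1/4) = (12.8/26.4)^(1/4) = 0.834.

K ≈ 0.834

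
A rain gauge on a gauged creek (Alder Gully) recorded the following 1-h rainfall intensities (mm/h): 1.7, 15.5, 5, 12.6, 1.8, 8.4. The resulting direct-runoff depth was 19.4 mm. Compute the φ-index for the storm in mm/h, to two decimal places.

Only the 3 blocks with intensity above φ contribute runoff: 15.5, 12.6, 8.4 mm/h.
Σ(I−φ)·Δt = d  ⇒  (15.5+12.6+8.4 − 3φ)·1 = 19.4
φ = (36.50 − 19.4/1) / 3 = 5.70 mm/h.

φ ≈ 5.70 mm/h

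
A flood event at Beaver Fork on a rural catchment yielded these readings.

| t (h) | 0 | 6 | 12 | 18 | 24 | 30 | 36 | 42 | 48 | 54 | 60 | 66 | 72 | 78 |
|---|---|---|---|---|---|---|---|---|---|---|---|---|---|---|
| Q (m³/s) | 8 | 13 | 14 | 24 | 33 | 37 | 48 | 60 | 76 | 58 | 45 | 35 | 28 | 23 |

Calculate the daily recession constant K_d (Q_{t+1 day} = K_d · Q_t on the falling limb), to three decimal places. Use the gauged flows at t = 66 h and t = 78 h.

Between t = 66 h and t = 78 h the flow falls from 35 to 23 m³/s over 2×6 h = 12 h.
Per-interval ratio K = (23/35)^(1/2) = 0.8106; K_d = K^(24/6) = 0.432.

K_d ≈ 0.432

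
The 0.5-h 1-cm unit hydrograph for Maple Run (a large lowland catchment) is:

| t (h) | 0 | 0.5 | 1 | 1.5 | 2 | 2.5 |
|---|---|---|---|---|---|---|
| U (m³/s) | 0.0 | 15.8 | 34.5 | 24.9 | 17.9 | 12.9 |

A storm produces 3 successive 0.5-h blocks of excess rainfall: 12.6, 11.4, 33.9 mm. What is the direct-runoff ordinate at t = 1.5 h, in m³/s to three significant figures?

By discrete convolution, Q_j = Σ (P_i / 10 mm) · U_{j−i}.
At t = 1.5 h (j=3): Q = (12.6/10)·24.9 + (11.4/10)·34.5 + (33.9/10)·15.8 = 124 m³/s.

Q ≈ 124 m³/s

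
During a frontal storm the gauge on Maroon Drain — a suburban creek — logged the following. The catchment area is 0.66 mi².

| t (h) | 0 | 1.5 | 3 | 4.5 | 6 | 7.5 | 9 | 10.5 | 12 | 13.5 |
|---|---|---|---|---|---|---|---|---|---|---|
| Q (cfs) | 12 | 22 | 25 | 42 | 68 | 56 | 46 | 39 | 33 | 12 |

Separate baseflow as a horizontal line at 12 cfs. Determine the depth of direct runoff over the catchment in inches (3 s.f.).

Direct runoff: 0.0, 10.0, 13.0, 30.0, 56.0, 44.0, 34.0, 27.0, 21.0, 0.0 cfs; ΣQ_DR = 235.0 cfs.
V = ΣQ_DR · Δt = 235.0 × 5400 s = 1.269 × 10^6 ft³.
Over A = 0.66 mi², depth = V / A = 0.828 in.

d ≈ 0.828 in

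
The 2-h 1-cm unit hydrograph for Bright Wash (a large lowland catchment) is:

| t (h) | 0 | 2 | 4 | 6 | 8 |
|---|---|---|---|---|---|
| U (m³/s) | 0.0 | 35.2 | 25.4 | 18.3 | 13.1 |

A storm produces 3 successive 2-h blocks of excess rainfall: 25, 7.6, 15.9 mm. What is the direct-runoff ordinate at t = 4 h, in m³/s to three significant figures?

By discrete convolution, Q_j = Σ (P_i / 10 mm) · U_{j−i}.
At t = 4 h (j=2): Q = (25/10)·25.4 + (7.6/10)·35.2 + (15.9/10)·0.0 = 90.3 m³/s.

Q ≈ 90.3 m³/s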